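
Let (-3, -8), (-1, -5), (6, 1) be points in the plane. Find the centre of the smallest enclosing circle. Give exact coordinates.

Call the three points A, B, C in the order given.
Side lengths²: AB² = 13, AC² = 162, BC² = 85.
Since AC² = 162 ≥ 85 + 13 = 98, the angle opposite AC is not acute, so the smallest enclosing circle has AC as diameter.
Centre = midpoint of AC = (1.5, -3.5), r² = 162/4 = 40.5.
Centre = (1.5, -3.5).

(1.5, -3.5)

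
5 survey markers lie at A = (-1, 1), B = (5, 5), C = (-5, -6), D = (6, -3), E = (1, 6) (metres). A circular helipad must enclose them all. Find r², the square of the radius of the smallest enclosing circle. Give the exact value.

The farthest pair is B–C with squared distance 221. The circle on this segment as diameter has centre (0, -0.5) and r² = 221/4 = 55.25.
Check A: distance² to centre = 3.25 ≤ 55.25, so it lies inside.
All remaining points lie in this disk, and no smaller disk contains both endpoints, so this is the minimum enclosing circle.

55.25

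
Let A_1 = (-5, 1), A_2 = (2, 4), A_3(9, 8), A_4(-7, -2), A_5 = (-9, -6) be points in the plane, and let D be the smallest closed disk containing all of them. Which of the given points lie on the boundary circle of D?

The farthest pair is A_3–A_5 with squared distance 520. The circle on this segment as diameter has centre (0, 1) and r² = 520/4 = 130.
Check A_1: distance² to centre = 25 ≤ 130, so it lies inside.
All remaining points lie in this disk, and no smaller disk contains both endpoints, so this is the minimum enclosing circle.
The points at distance exactly r from the centre are A_3, A_5 — 2 points.

A_3, A_5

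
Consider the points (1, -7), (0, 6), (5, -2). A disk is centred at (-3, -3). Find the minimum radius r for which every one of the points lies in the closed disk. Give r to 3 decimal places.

The required radius is the distance from (-3, -3) to the farthest point.
Squared distances: 32, 90, 65.
Maximum is 90, attained at (0, 6).
r = √90 ≈ 9.487.

9.487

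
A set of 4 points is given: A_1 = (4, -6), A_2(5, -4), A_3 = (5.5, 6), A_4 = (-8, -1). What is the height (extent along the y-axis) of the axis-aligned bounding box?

12

max y = 6, min y = -6, so height = 12.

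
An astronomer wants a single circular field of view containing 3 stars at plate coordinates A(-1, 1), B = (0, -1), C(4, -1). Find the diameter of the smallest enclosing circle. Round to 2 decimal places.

5.39

Side lengths²: AB² = 5, AC² = 29, BC² = 16.
Since AC² = 29 ≥ 16 + 5 = 21, the angle opposite AC is not acute, so the smallest enclosing circle has AC as diameter.
Centre = midpoint of AC = (1.5, 0), r² = 29/4 = 7.25.
Diameter = 2r = 2√(7.25) ≈ 5.39.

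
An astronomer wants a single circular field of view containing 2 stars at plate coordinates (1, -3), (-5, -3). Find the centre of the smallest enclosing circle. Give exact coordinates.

The smallest circle enclosing two points has them as diameter endpoints.
Centre = midpoint = (-2, -3); r² = |(1, -3)−(-5, -3)|²/4 = 36/4 = 9.
Centre = (-2, -3).

(-2, -3)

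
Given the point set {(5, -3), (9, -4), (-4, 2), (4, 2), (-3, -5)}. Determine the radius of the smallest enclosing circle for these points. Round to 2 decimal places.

By Welzl's lemma the MEC is supported by two points (diametrically opposite) or three points (on a circumcircle).
The farthest pair is (9, -4)–(-4, 2) with squared distance 205. The circle on this segment as diameter has centre (2.5, -1) and r² = 205/4 = 51.25.
Check (5, -3): distance² to centre = 10.25 ≤ 51.25, so it lies inside.
All remaining points lie in this disk, and no smaller disk contains both endpoints, so this is the minimum enclosing circle.
r = √(51.25) ≈ 7.16.

7.16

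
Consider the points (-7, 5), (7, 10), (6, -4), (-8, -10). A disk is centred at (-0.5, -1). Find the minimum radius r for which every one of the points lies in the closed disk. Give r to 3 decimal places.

The required radius is the distance from (-0.5, -1) to the farthest point.
Squared distances: 78.25, 177.25, 51.25, 137.25.
Maximum is 177.25, attained at (7, 10).
r = √(177.25) ≈ 13.314.

13.314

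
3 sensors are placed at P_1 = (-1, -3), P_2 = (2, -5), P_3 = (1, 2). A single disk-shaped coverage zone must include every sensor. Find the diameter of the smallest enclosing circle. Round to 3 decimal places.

7.071

Side lengths²: P_1P_2² = 13, P_1P_3² = 29, P_2P_3² = 50.
Since P_2P_3² = 50 ≥ 29 + 13 = 42, the angle opposite P_2P_3 is not acute, so the smallest enclosing circle has P_2P_3 as diameter.
Centre = midpoint of P_2P_3 = (1.5, -1.5), r² = 50/4 = 12.5.
Diameter = 2r = 2√(12.5) ≈ 7.071.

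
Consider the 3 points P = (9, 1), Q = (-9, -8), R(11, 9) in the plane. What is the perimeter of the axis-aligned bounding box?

74

Width = max x − min x = 11 − (-9) = 20.
Height = max y − min y = 9 − (-8) = 17.
Perimeter = 2(20 + 17) = 74.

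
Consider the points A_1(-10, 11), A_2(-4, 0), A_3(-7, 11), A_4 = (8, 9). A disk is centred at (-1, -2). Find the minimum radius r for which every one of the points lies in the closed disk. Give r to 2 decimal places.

The required radius is the distance from (-1, -2) to the farthest point.
Squared distances: 250, 13, 205, 202.
Maximum is 250, attained at A_1.
r = √250 ≈ 15.81.

15.81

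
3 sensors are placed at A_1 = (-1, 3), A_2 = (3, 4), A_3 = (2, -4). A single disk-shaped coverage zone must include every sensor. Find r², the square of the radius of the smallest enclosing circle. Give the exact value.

Side lengths²: A_1A_2² = 17, A_1A_3² = 58, A_2A_3² = 65.
Since A_2A_3² = 65 < 58 + 17 = 75, the triangle is acute, so the smallest enclosing circle is the circumcircle.
Circumcentre = (115/62, 5/62), r² = 32045/1922.

32045/1922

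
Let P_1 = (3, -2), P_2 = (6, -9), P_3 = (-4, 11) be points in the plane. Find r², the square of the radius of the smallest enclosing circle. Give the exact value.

125

Side lengths²: P_1P_2² = 58, P_1P_3² = 218, P_2P_3² = 500.
Since P_2P_3² = 500 ≥ 218 + 58 = 276, the angle opposite P_2P_3 is not acute, so the smallest enclosing circle has P_2P_3 as diameter.
Centre = midpoint of P_2P_3 = (1, 1), r² = 500/4 = 125.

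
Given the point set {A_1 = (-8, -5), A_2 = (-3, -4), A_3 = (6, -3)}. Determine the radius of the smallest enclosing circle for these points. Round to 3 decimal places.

7.071

Side lengths²: A_1A_2² = 26, A_1A_3² = 200, A_2A_3² = 82.
Since A_1A_3² = 200 ≥ 82 + 26 = 108, the angle opposite A_1A_3 is not acute, so the smallest enclosing circle has A_1A_3 as diameter.
Centre = midpoint of A_1A_3 = (-1, -4), r² = 200/4 = 50.
r = √50 ≈ 7.071.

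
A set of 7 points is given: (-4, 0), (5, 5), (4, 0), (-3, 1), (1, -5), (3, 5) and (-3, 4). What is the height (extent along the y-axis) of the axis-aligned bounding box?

max y = 5, min y = -5, so height = 10.

10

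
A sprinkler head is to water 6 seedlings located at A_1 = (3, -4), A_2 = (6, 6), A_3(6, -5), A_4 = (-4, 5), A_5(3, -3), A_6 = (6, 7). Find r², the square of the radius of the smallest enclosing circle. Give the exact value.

A smallest enclosing disk is always determined by at most three of the input points on its boundary.
The minimum enclosing circle is determined by three boundary points: A_3, A_4, A_6.
Their circumcentre is (2, 1) with r² = 52.
The farthest remaining point A_2 is at distance² 41 ≤ 52.

52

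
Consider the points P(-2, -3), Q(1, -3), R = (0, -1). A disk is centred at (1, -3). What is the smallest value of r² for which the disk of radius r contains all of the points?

The required radius is the distance from (1, -3) to the farthest point.
Squared distances: 9, 0, 5.
Maximum is 9, attained at P.

9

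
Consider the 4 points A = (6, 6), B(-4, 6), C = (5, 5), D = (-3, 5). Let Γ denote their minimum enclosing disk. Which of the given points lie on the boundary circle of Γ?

A, B

A smallest enclosing disk is always determined by at most three of the input points on its boundary.
The farthest pair is A–B with squared distance 100. The circle on this segment as diameter has centre (1, 6) and r² = 100/4 = 25.
Check C: distance² to centre = 17 ≤ 25, so it lies inside.
All remaining points lie in this disk, and no smaller disk contains both endpoints, so this is the minimum enclosing circle.
The points at distance exactly r from the centre are A, B — 2 points.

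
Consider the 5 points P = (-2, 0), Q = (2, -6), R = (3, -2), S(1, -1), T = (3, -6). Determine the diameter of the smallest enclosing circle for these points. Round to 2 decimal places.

7.81

The minimum enclosing circle of a finite set is fixed by two of the points (as a diameter) or three (as a circumcircle).
The farthest pair is P–T with squared distance 61. The circle on this segment as diameter has centre (0.5, -3) and r² = 61/4 = 15.25.
Check Q: distance² to centre = 11.25 ≤ 15.25, so it lies inside.
All remaining points lie in this disk, and no smaller disk contains both endpoints, so this is the minimum enclosing circle.
Diameter = 2r = 2√(15.25) ≈ 7.81.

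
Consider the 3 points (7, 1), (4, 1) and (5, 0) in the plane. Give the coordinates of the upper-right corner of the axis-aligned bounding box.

x-range [4, 7], y-range [0, 1].
The upper-right corner is (7, 1).

(7, 1)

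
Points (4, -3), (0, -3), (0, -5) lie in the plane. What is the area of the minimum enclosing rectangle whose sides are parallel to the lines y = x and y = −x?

12

In coordinates u = x + y, v = x − y the rectangle is axis-aligned; the map (x,y)→(u,v) scales areas by 2.
u-values: 1, -3, -5; range = 1 − (-5) = 6.
v-values: 7, 3, 5; range = 7 − 3 = 4.
Area = (6 × 4) / 2 = 12.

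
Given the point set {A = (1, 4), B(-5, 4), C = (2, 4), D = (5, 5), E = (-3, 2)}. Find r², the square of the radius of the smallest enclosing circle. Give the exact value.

25.25

The minimum enclosing circle of a finite set is fixed by two of the points (as a diameter) or three (as a circumcircle).
The farthest pair is B–D with squared distance 101. The circle on this segment as diameter has centre (0, 4.5) and r² = 101/4 = 25.25.
Check A: distance² to centre = 1.25 ≤ 25.25, so it lies inside.
All remaining points lie in this disk, and no smaller disk contains both endpoints, so this is the minimum enclosing circle.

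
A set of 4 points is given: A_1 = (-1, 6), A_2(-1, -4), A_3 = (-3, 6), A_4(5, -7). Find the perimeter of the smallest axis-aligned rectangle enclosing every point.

42

Width = max x − min x = 5 − (-3) = 8.
Height = max y − min y = 6 − (-7) = 13.
Perimeter = 2(8 + 13) = 42.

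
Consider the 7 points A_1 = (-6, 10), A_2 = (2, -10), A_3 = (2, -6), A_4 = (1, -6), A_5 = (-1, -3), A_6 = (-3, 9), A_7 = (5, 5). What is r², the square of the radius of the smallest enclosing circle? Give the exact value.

116

The minimum enclosing circle of a finite set is fixed by two of the points (as a diameter) or three (as a circumcircle).
The farthest pair is A_1–A_2 with squared distance 464. The circle on this segment as diameter has centre (-2, 0) and r² = 464/4 = 116.
Check A_3: distance² to centre = 52 ≤ 116, so it lies inside.
All remaining points lie in this disk, and no smaller disk contains both endpoints, so this is the minimum enclosing circle.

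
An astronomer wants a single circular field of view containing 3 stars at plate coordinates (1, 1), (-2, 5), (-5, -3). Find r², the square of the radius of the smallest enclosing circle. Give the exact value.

23725/1296

Call the three points A, B, C in the order given.
Side lengths²: AB² = 25, AC² = 52, BC² = 73.
Since BC² = 73 < 52 + 25 = 77, the triangle is acute, so the smallest enclosing circle is the circumcircle.
Circumcentre = (-59/18, 11/12), r² = 23725/1296.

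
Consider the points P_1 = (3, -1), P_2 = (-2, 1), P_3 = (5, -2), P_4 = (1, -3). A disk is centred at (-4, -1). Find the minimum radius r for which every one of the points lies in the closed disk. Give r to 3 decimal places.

The required radius is the distance from (-4, -1) to the farthest point.
Squared distances: 49, 8, 82, 29.
Maximum is 82, attained at P_3.
r = √82 ≈ 9.055.

9.055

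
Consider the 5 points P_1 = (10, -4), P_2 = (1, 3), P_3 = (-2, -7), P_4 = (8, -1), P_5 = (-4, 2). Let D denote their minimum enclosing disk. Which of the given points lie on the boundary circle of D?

A smallest enclosing disk is always determined by at most three of the input points on its boundary.
The minimum enclosing circle is determined by three boundary points: P_1, P_3, P_5.
Their circumcentre is (111/38, -45/38) with r² = 41905/722.
The farthest remaining point P_4 is at distance² 18649/722 ≤ 41905/722.
The points at distance exactly r from the centre are P_1, P_3, P_5 — 3 points.

P_1, P_3, P_5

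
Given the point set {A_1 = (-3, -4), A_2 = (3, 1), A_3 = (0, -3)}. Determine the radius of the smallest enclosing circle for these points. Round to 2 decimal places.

3.91

Side lengths²: A_1A_2² = 61, A_1A_3² = 10, A_2A_3² = 25.
Since A_1A_2² = 61 ≥ 25 + 10 = 35, the angle opposite A_1A_2 is not acute, so the smallest enclosing circle has A_1A_2 as diameter.
Centre = midpoint of A_1A_2 = (0, -1.5), r² = 61/4 = 15.25.
r = √(15.25) ≈ 3.91.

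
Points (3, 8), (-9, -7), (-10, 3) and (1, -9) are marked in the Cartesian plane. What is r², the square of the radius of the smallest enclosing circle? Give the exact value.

The minimum enclosing circle is determined by three boundary points: (3, 8), (-9, -7), (1, -9).
Their circumcentre is (-139/58, 1/58) with r² = 156169/1682.
The farthest remaining point (-10, 3) is at distance² 112205/1682 ≤ 156169/1682.

156169/1682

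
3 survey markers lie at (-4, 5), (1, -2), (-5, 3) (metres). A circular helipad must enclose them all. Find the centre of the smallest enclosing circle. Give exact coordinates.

Call the three points A, B, C in the order given.
Side lengths²: AB² = 74, AC² = 5, BC² = 61.
Since AB² = 74 ≥ 61 + 5 = 66, the angle opposite AB is not acute, so the smallest enclosing circle has AB as diameter.
Centre = midpoint of AB = (-1.5, 1.5), r² = 74/4 = 18.5.
Centre = (-1.5, 1.5).

(-1.5, 1.5)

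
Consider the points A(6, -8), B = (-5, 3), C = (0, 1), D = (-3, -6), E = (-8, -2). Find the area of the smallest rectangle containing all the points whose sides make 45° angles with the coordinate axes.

121

In coordinates u = x + y, v = x − y the rectangle is axis-aligned; the map (x,y)→(u,v) scales areas by 2.
u-values: -2, -2, 1, -9, -10; range = 1 − (-10) = 11.
v-values: 14, -8, -1, 3, -6; range = 14 − (-8) = 22.
Area = (11 × 22) / 2 = 121.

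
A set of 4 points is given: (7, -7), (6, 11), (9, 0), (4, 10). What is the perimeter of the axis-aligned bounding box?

Width = max x − min x = 9 − 4 = 5.
Height = max y − min y = 11 − (-7) = 18.
Perimeter = 2(5 + 18) = 46.

46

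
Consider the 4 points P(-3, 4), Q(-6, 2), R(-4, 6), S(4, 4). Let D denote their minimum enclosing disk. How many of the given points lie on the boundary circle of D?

2

The minimum enclosing circle of a finite set is fixed by two of the points (as a diameter) or three (as a circumcircle).
The farthest pair is Q–S with squared distance 104. The circle on this segment as diameter has centre (-1, 3) and r² = 104/4 = 26.
Check P: distance² to centre = 5 ≤ 26, so it lies inside.
All remaining points lie in this disk, and no smaller disk contains both endpoints, so this is the minimum enclosing circle.
The points at distance exactly r from the centre are Q, S — 2 points.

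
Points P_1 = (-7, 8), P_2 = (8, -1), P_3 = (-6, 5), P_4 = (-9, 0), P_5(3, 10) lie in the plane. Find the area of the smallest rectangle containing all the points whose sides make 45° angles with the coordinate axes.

264

In coordinates u = x + y, v = x − y the rectangle is axis-aligned; the map (x,y)→(u,v) scales areas by 2.
u-values: 1, 7, -1, -9, 13; range = 13 − (-9) = 22.
v-values: -15, 9, -11, -9, -7; range = 9 − (-15) = 24.
Area = (22 × 24) / 2 = 264.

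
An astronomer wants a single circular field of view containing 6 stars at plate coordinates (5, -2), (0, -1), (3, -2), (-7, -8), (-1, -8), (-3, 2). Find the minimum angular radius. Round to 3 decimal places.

6.731

A smallest enclosing disk is always determined by at most three of the input points on its boundary.
The minimum enclosing circle is determined by three boundary points: (5, -2), (-7, -8), (-3, 2).
Their circumcentre is (-1.25, -4.5) with r² = 45.3125.
The farthest remaining point (3, -2) is at distance² 24.3125 ≤ 45.3125.
r = √(45.3125) ≈ 6.731.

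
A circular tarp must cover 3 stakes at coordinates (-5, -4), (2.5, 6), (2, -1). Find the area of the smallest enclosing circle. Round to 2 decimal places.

122.72

Call the three points A, B, C in the order given.
Side lengths²: AB² = 156.25, AC² = 58, BC² = 49.25.
Since AB² = 156.25 ≥ 58 + 49.25 = 107.25, the angle opposite AB is not acute, so the smallest enclosing circle has AB as diameter.
Centre = midpoint of AB = (-1.25, 1), r² = 156.25/4 = 39.0625.
Area = π·r² = π·39.0625 ≈ 122.72.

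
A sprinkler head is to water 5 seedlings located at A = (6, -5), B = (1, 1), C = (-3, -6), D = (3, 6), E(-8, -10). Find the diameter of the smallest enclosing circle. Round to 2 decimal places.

A smallest enclosing disk is always determined by at most three of the input points on its boundary.
The farthest pair is D–E with squared distance 377. The circle on this segment as diameter has centre (-2.5, -2) and r² = 377/4 = 94.25.
Check A: distance² to centre = 81.25 ≤ 94.25, so it lies inside.
All remaining points lie in this disk, and no smaller disk contains both endpoints, so this is the minimum enclosing circle.
Diameter = 2r = 2√(94.25) ≈ 19.42.

19.42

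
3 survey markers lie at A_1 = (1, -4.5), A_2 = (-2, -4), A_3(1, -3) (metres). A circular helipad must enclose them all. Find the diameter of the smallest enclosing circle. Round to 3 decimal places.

Side lengths²: A_1A_2² = 9.25, A_1A_3² = 2.25, A_2A_3² = 10.
Since A_2A_3² = 10 < 9.25 + 2.25 = 11.5, the triangle is acute, so the smallest enclosing circle is the circumcircle.
Circumcentre = (-5/12, -3.75), r² = 185/72.
Diameter = 2r = 2√(185/72) ≈ 3.206.

3.206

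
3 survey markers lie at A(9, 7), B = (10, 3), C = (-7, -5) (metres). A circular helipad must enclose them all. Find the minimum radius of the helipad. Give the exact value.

10

Side lengths²: AB² = 17, AC² = 400, BC² = 353.
Since AC² = 400 ≥ 353 + 17 = 370, the angle opposite AC is not acute, so the smallest enclosing circle has AC as diameter.
Centre = midpoint of AC = (1, 1), r² = 400/4 = 100.
r = √100 = 10.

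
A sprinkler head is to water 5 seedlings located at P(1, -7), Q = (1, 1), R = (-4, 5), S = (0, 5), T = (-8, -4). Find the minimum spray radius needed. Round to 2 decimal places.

6.55

The minimum enclosing circle is determined by three boundary points: P, S, T.
Their circumcentre is (-29/14, -17/14) with r² = 4205/98.
The farthest remaining point R is at distance² 4149/98 ≤ 4205/98.
r = √(4205/98) ≈ 6.55.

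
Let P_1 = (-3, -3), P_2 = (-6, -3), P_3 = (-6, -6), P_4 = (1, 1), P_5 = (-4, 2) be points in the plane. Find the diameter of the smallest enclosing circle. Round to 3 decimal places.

9.899

The farthest pair is P_3–P_4 with squared distance 98. The circle on this segment as diameter has centre (-2.5, -2.5) and r² = 98/4 = 24.5.
Check P_1: distance² to centre = 0.5 ≤ 24.5, so it lies inside.
All remaining points lie in this disk, and no smaller disk contains both endpoints, so this is the minimum enclosing circle.
Diameter = 2r = 2√(24.5) ≈ 9.899.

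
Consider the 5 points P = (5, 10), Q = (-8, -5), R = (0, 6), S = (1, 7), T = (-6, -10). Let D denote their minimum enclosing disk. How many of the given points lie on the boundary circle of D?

The minimum enclosing circle of a finite set is fixed by two of the points (as a diameter) or three (as a circumcircle).
The farthest pair is P–T with squared distance 521. The circle on this segment as diameter has centre (-0.5, 0) and r² = 521/4 = 130.25.
Check Q: distance² to centre = 81.25 ≤ 130.25, so it lies inside.
All remaining points lie in this disk, and no smaller disk contains both endpoints, so this is the minimum enclosing circle.
The points at distance exactly r from the centre are P, T — 2 points.

2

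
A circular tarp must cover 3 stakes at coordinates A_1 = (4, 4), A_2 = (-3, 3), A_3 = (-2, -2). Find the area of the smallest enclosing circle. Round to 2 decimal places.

56.72

Side lengths²: A_1A_2² = 50, A_1A_3² = 72, A_2A_3² = 26.
Since A_1A_3² = 72 < 50 + 26 = 76, the triangle is acute, so the smallest enclosing circle is the circumcircle.
Circumcentre = (5/6, 7/6), r² = 325/18.
Area = π·r² = π·325/18 ≈ 56.72.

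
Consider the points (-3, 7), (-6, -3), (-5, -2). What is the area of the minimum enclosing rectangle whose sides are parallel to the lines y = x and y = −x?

45.5

In coordinates u = x + y, v = x − y the rectangle is axis-aligned; the map (x,y)→(u,v) scales areas by 2.
u-values: 4, -9, -7; range = 4 − (-9) = 13.
v-values: -10, -3, -3; range = -3 − (-10) = 7.
Area = (13 × 7) / 2 = 45.5.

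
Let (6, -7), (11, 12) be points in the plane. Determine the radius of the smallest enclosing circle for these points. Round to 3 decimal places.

The smallest circle enclosing two points has them as diameter endpoints.
Centre = midpoint = (8.5, 2.5); r² = |(6, -7)−(11, 12)|²/4 = 386/4 = 96.5.
r = √(96.5) ≈ 9.823.

9.823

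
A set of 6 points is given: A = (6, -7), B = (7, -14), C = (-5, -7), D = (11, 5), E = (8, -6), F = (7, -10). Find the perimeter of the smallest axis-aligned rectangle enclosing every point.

Width = max x − min x = 11 − (-5) = 16.
Height = max y − min y = 5 − (-14) = 19.
Perimeter = 2(16 + 19) = 70.

70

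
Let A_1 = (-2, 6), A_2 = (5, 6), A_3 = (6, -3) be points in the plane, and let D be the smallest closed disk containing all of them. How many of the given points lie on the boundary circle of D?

2

Side lengths²: A_1A_2² = 49, A_1A_3² = 145, A_2A_3² = 82.
Since A_1A_3² = 145 ≥ 82 + 49 = 131, the angle opposite A_1A_3 is not acute, so the smallest enclosing circle has A_1A_3 as diameter.
Centre = midpoint of A_1A_3 = (2, 1.5), r² = 145/4 = 36.25.
The points at distance exactly r from the centre are A_1, A_3 — 2 points.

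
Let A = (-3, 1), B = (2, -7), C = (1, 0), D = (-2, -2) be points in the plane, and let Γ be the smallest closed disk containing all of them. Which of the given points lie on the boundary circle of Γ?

A, B

By Welzl's lemma the MEC is supported by two points (diametrically opposite) or three points (on a circumcircle).
The farthest pair is A–B with squared distance 89. The circle on this segment as diameter has centre (-0.5, -3) and r² = 89/4 = 22.25.
Check C: distance² to centre = 11.25 ≤ 22.25, so it lies inside.
All remaining points lie in this disk, and no smaller disk contains both endpoints, so this is the minimum enclosing circle.
The points at distance exactly r from the centre are A, B — 2 points.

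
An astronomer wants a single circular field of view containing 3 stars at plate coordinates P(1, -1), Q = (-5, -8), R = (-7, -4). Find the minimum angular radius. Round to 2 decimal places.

4.64

Side lengths²: PQ² = 85, PR² = 73, QR² = 20.
Since PQ² = 85 < 73 + 20 = 93, the triangle is acute, so the smallest enclosing circle is the circumcircle.
Circumcentre = (-45/19, -159/38), r² = 31025/1444.
r = √(31025/1444) ≈ 4.64.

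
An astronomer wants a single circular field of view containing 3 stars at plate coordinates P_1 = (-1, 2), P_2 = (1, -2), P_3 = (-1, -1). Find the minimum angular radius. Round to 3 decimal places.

2.236

Side lengths²: P_1P_2² = 20, P_1P_3² = 9, P_2P_3² = 5.
Since P_1P_2² = 20 ≥ 9 + 5 = 14, the angle opposite P_1P_2 is not acute, so the smallest enclosing circle has P_1P_2 as diameter.
Centre = midpoint of P_1P_2 = (0, 0), r² = 20/4 = 5.
r = √5 ≈ 2.236.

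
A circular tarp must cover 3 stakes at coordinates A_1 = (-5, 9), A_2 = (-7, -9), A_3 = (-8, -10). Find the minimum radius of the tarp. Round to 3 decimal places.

Side lengths²: A_1A_2² = 328, A_1A_3² = 370, A_2A_3² = 2.
Since A_1A_3² = 370 ≥ 328 + 2 = 330, the angle opposite A_1A_3 is not acute, so the smallest enclosing circle has A_1A_3 as diameter.
Centre = midpoint of A_1A_3 = (-6.5, -0.5), r² = 370/4 = 92.5.
r = √(92.5) ≈ 9.618.

9.618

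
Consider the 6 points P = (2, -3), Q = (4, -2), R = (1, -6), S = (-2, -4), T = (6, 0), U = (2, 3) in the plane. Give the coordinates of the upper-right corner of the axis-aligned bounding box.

(6, 3)

x-range [-2, 6], y-range [-6, 3].
The upper-right corner is (6, 3).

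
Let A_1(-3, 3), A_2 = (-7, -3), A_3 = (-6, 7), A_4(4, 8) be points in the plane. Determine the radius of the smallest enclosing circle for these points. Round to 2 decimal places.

The minimum enclosing circle of a finite set is fixed by two of the points (as a diameter) or three (as a circumcircle).
The farthest pair is A_2–A_4 with squared distance 242. The circle on this segment as diameter has centre (-1.5, 2.5) and r² = 242/4 = 60.5.
Check A_1: distance² to centre = 2.5 ≤ 60.5, so it lies inside.
All remaining points lie in this disk, and no smaller disk contains both endpoints, so this is the minimum enclosing circle.
r = √(60.5) ≈ 7.78.

7.78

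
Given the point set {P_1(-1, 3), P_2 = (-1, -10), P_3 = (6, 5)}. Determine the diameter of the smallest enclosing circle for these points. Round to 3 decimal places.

16.553

Side lengths²: P_1P_2² = 169, P_1P_3² = 53, P_2P_3² = 274.
Since P_2P_3² = 274 ≥ 169 + 53 = 222, the angle opposite P_2P_3 is not acute, so the smallest enclosing circle has P_2P_3 as diameter.
Centre = midpoint of P_2P_3 = (2.5, -2.5), r² = 274/4 = 68.5.
Diameter = 2r = 2√(68.5) ≈ 16.553.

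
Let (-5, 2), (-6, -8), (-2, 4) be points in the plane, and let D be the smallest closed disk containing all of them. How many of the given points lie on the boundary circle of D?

2

Call the three points A, B, C in the order given.
Side lengths²: AB² = 101, AC² = 13, BC² = 160.
Since BC² = 160 ≥ 101 + 13 = 114, the angle opposite BC is not acute, so the smallest enclosing circle has BC as diameter.
Centre = midpoint of BC = (-4, -2), r² = 160/4 = 40.
The points at distance exactly r from the centre are (-6, -8), (-2, 4) — 2 points.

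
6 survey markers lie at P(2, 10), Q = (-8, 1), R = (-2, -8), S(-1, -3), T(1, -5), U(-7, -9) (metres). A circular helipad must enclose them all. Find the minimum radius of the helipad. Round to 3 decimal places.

10.512

By Welzl's lemma the MEC is supported by two points (diametrically opposite) or three points (on a circumcircle).
The farthest pair is P–U with squared distance 442. The circle on this segment as diameter has centre (-2.5, 0.5) and r² = 442/4 = 110.5.
Check Q: distance² to centre = 30.5 ≤ 110.5, so it lies inside.
All remaining points lie in this disk, and no smaller disk contains both endpoints, so this is the minimum enclosing circle.
r = √(110.5) ≈ 10.512.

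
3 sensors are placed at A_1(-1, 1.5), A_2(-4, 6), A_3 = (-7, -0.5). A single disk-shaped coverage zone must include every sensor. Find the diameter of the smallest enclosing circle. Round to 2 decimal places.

Side lengths²: A_1A_2² = 29.25, A_1A_3² = 40, A_2A_3² = 51.25.
Since A_2A_3² = 51.25 < 40 + 29.25 = 69.25, the triangle is acute, so the smallest enclosing circle is the circumcircle.
Circumcentre = (-203/44, 103/44), r² = 13325/968.
Diameter = 2r = 2√(13325/968) ≈ 7.42.

7.42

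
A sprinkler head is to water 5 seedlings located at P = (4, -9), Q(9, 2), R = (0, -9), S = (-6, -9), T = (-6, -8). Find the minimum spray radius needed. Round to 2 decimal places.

By Welzl's lemma the MEC is supported by two points (diametrically opposite) or three points (on a circumcircle).
The farthest pair is Q–S with squared distance 346. The circle on this segment as diameter has centre (1.5, -3.5) and r² = 346/4 = 86.5.
Check P: distance² to centre = 36.5 ≤ 86.5, so it lies inside.
All remaining points lie in this disk, and no smaller disk contains both endpoints, so this is the minimum enclosing circle.
r = √(86.5) ≈ 9.30.

9.30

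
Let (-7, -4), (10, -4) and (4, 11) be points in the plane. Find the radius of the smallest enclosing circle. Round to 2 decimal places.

10.02

Call the three points A, B, C in the order given.
Side lengths²: AB² = 289, AC² = 346, BC² = 261.
Since AC² = 346 < 289 + 261 = 550, the triangle is acute, so the smallest enclosing circle is the circumcircle.
Circumcentre = (1.5, 1.3), r² = 100.34.
r = √(100.34) ≈ 10.02.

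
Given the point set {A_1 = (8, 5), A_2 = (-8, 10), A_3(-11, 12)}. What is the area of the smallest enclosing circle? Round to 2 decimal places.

Side lengths²: A_1A_2² = 281, A_1A_3² = 410, A_2A_3² = 13.
Since A_1A_3² = 410 ≥ 281 + 13 = 294, the angle opposite A_1A_3 is not acute, so the smallest enclosing circle has A_1A_3 as diameter.
Centre = midpoint of A_1A_3 = (-1.5, 8.5), r² = 410/4 = 102.5.
Area = π·r² = π·102.5 ≈ 322.01.

322.01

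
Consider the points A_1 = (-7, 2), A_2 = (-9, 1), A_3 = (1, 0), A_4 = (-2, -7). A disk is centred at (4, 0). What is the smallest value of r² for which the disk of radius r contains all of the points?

170

The required radius is the distance from (4, 0) to the farthest point.
Squared distances: 125, 170, 9, 85.
Maximum is 170, attained at A_2.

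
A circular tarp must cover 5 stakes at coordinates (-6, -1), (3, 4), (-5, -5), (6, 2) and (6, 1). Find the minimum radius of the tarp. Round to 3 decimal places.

A smallest enclosing disk is always determined by at most three of the input points on its boundary.
The farthest pair is (-5, -5)–(6, 2) with squared distance 170. The circle on this segment as diameter has centre (0.5, -1.5) and r² = 170/4 = 42.5.
Check (-6, -1): distance² to centre = 42.5 ≤ 42.5, so it lies inside.
All remaining points lie in this disk, and no smaller disk contains both endpoints, so this is the minimum enclosing circle.
r = √(42.5) ≈ 6.519.

6.519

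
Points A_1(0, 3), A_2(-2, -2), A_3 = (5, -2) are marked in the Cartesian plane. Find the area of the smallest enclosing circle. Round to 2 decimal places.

Side lengths²: A_1A_2² = 29, A_1A_3² = 50, A_2A_3² = 49.
Since A_1A_3² = 50 < 49 + 29 = 78, the triangle is acute, so the smallest enclosing circle is the circumcircle.
Circumcentre = (1.5, -0.5), r² = 14.5.
Area = π·r² = π·14.5 ≈ 45.55.

45.55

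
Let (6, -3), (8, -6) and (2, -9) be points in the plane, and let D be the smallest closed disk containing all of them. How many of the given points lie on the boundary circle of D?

3

Call the three points A, B, C in the order given.
Side lengths²: AB² = 13, AC² = 52, BC² = 45.
Since AC² = 52 < 45 + 13 = 58, the triangle is acute, so the smallest enclosing circle is the circumcircle.
Circumcentre = (4.375, -6.25), r² = 13.203125.
The points at distance exactly r from the centre are (6, -3), (8, -6), (2, -9) — 3 points.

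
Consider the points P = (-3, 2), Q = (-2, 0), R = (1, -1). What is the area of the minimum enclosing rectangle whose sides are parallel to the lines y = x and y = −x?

In coordinates u = x + y, v = x − y the rectangle is axis-aligned; the map (x,y)→(u,v) scales areas by 2.
u-values: -1, -2, 0; range = 0 − (-2) = 2.
v-values: -5, -2, 2; range = 2 − (-5) = 7.
Area = (2 × 7) / 2 = 7.

7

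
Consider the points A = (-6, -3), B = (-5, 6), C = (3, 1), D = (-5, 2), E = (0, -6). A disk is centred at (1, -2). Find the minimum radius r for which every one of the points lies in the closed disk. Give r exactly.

The required radius is the distance from (1, -2) to the farthest point.
Squared distances: 50, 100, 13, 52, 17.
Maximum is 100, attained at B.
r = √100 = 10.

10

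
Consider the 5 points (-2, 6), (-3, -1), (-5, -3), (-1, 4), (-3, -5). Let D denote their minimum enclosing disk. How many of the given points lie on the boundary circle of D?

2

The farthest pair is (-2, 6)–(-3, -5) with squared distance 122. The circle on this segment as diameter has centre (-2.5, 0.5) and r² = 122/4 = 30.5.
Check (-3, -1): distance² to centre = 2.5 ≤ 30.5, so it lies inside.
All remaining points lie in this disk, and no smaller disk contains both endpoints, so this is the minimum enclosing circle.
The points at distance exactly r from the centre are (-2, 6), (-3, -5) — 2 points.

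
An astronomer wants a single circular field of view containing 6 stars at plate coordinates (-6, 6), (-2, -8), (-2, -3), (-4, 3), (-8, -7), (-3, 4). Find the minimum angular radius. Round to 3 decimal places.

7.280

The farthest pair is (-6, 6)–(-2, -8) with squared distance 212. The circle on this segment as diameter has centre (-4, -1) and r² = 212/4 = 53.
Check (-2, -3): distance² to centre = 8 ≤ 53, so it lies inside.
All remaining points lie in this disk, and no smaller disk contains both endpoints, so this is the minimum enclosing circle.
r = √53 ≈ 7.280.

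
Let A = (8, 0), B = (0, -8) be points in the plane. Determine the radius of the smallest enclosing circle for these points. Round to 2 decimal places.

The smallest circle enclosing two points has them as diameter endpoints.
Centre = midpoint = (4, -4); r² = |AB|²/4 = 128/4 = 32.
r = √32 ≈ 5.66.

5.66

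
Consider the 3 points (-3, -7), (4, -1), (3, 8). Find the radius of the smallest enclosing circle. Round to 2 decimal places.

Call the three points A, B, C in the order given.
Side lengths²: AB² = 85, AC² = 261, BC² = 82.
Since AC² = 261 ≥ 85 + 82 = 167, the angle opposite AC is not acute, so the smallest enclosing circle has AC as diameter.
Centre = midpoint of AC = (0, 0.5), r² = 261/4 = 65.25.
r = √(65.25) ≈ 8.08.

8.08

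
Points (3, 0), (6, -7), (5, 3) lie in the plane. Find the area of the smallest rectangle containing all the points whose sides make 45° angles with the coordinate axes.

49.5

In coordinates u = x + y, v = x − y the rectangle is axis-aligned; the map (x,y)→(u,v) scales areas by 2.
u-values: 3, -1, 8; range = 8 − (-1) = 9.
v-values: 3, 13, 2; range = 13 − 2 = 11.
Area = (9 × 11) / 2 = 49.5.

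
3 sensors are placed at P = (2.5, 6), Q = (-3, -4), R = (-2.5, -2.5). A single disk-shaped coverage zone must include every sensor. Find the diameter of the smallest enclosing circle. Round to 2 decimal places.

Side lengths²: PQ² = 130.25, PR² = 97.25, QR² = 2.5.
Since PQ² = 130.25 ≥ 97.25 + 2.5 = 99.75, the angle opposite PQ is not acute, so the smallest enclosing circle has PQ as diameter.
Centre = midpoint of PQ = (-0.25, 1), r² = 130.25/4 = 32.5625.
Diameter = 2r = 2√(32.5625) ≈ 11.41.

11.41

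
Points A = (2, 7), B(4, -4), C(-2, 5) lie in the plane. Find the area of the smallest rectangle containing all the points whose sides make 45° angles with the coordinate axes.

67.5

In coordinates u = x + y, v = x − y the rectangle is axis-aligned; the map (x,y)→(u,v) scales areas by 2.
u-values: 9, 0, 3; range = 9 − 0 = 9.
v-values: -5, 8, -7; range = 8 − (-7) = 15.
Area = (9 × 15) / 2 = 67.5.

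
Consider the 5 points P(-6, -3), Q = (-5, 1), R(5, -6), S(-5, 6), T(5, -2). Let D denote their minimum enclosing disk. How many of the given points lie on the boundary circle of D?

2

A smallest enclosing disk is always determined by at most three of the input points on its boundary.
The farthest pair is R–S with squared distance 244. The circle on this segment as diameter has centre (0, 0) and r² = 244/4 = 61.
Check P: distance² to centre = 45 ≤ 61, so it lies inside.
All remaining points lie in this disk, and no smaller disk contains both endpoints, so this is the minimum enclosing circle.
The points at distance exactly r from the centre are R, S — 2 points.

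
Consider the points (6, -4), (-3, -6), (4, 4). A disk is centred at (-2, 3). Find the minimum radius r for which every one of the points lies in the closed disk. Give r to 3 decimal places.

10.630

The required radius is the distance from (-2, 3) to the farthest point.
Squared distances: 113, 82, 37.
Maximum is 113, attained at (6, -4).
r = √113 ≈ 10.630.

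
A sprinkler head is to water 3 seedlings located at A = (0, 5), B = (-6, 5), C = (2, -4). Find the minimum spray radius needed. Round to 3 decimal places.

Side lengths²: AB² = 36, AC² = 85, BC² = 145.
Since BC² = 145 ≥ 85 + 36 = 121, the angle opposite BC is not acute, so the smallest enclosing circle has BC as diameter.
Centre = midpoint of BC = (-2, 0.5), r² = 145/4 = 36.25.
r = √(36.25) ≈ 6.021.

6.021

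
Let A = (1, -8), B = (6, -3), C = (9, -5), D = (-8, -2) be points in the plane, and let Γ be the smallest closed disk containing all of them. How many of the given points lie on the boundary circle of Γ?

The farthest pair is C–D with squared distance 298. The circle on this segment as diameter has centre (0.5, -3.5) and r² = 298/4 = 74.5.
Check A: distance² to centre = 20.5 ≤ 74.5, so it lies inside.
All remaining points lie in this disk, and no smaller disk contains both endpoints, so this is the minimum enclosing circle.
The points at distance exactly r from the centre are C, D — 2 points.

2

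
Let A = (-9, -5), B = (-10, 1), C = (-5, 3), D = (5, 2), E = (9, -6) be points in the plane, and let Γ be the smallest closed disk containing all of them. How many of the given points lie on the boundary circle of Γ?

2

The minimum enclosing circle of a finite set is fixed by two of the points (as a diameter) or three (as a circumcircle).
The farthest pair is B–E with squared distance 410. The circle on this segment as diameter has centre (-0.5, -2.5) and r² = 410/4 = 102.5.
Check A: distance² to centre = 78.5 ≤ 102.5, so it lies inside.
All remaining points lie in this disk, and no smaller disk contains both endpoints, so this is the minimum enclosing circle.
The points at distance exactly r from the centre are B, E — 2 points.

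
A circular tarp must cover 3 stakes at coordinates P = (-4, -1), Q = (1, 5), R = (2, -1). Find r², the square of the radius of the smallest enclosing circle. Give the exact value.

Side lengths²: PQ² = 61, PR² = 36, QR² = 37.
Since PQ² = 61 < 37 + 36 = 73, the triangle is acute, so the smallest enclosing circle is the circumcircle.
Circumcentre = (-1, 19/12), r² = 2257/144.

2257/144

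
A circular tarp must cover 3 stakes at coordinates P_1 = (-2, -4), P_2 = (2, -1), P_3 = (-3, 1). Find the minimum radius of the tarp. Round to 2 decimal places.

Side lengths²: P_1P_2² = 25, P_1P_3² = 26, P_2P_3² = 29.
Since P_2P_3² = 29 < 26 + 25 = 51, the triangle is acute, so the smallest enclosing circle is the circumcircle.
Circumcentre = (-45/46, -55/46), r² = 9425/1058.
r = √(9425/1058) ≈ 2.98.

2.98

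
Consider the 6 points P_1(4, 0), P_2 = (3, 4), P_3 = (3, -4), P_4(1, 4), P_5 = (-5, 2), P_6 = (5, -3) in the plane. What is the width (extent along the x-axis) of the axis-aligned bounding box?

max x = 5, min x = -5, so width = 10.

10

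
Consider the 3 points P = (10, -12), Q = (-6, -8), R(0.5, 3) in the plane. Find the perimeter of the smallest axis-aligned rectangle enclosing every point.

Width = max x − min x = 10 − (-6) = 16.
Height = max y − min y = 3 − (-12) = 15.
Perimeter = 2(16 + 15) = 62.

62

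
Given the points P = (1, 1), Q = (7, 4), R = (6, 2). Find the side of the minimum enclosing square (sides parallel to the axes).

6

The bounding box has width 6 and height 3.
An axis-aligned square enclosing the set must have side ≥ max(width, height).
So the minimum side is max(6, 3) = 6.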